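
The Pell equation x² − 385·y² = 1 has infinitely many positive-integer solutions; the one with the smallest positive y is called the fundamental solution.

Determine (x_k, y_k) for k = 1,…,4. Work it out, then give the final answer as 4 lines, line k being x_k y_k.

95831 4884
18367161121 936077208
3520286834677271 179410429834812
674705215289547953281 34386161802063660336

d=385: √d = [19; 1,1,1,1,1,…,1,1,38] (ℓ=16, even), read p_15/q_15
i=0: a=19 ⇒ p=19, q=1
i=1: a=1 ⇒ p=20, q=1
…
i=5: a=1 ⇒ p=157, q=8
i=6: a=3 ⇒ p=569, q=29
i=7: a=1 ⇒ p=726, q=37
i=8: a=2 ⇒ p=2021, q=103
…
i=10: a=3 ⇒ p=10262, q=523
i=11: a=1 ⇒ p=13009, q=663
…
i=13: a=1 ⇒ p=36280, q=1849
i=14: a=1 ⇒ p=59551, q=3035
i=15: a=1 ⇒ p=95831, q=4884
fundamental: x₁=95831, y₁=4884  (since 9183580561 − 385·23853456 = 1)
(x_2, y_2) = (95831·95831 + 385·4884·4884, 95831·4884 + 4884·95831) = (18367161121, 936077208)
(x_3, y_3) = (95831·18367161121 + 385·4884·936077208, 95831·936077208 + 4884·18367161121) = (3520286834677271, 179410429834812)
(x_4, y_4) = (95831·3520286834677271 + 385·4884·179410429834812, 95831·179410429834812 + 4884·3520286834677271) = (674705215289547953281, 34386161802063660336)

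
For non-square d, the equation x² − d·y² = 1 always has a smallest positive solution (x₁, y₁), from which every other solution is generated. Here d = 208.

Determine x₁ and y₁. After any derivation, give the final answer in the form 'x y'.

649 45

[14; 2,2,1,2,2,28] for √208; ℓ=6 ⇒ convergent index 5
a_0=14:  p_0=14·1+0=14,  q_0=14·0+1=1
…
a_2=2:  p_2=2·29+14=72,  q_2=2·2+1=5
a_3=1:  p_3=1·72+29=101,  q_3=1·5+2=7
a_4=2:  p_4=2·101+72=274,  q_4=2·7+5=19
a_5=2:  p_5=2·274+101=649,  q_5=2·19+7=45
→ (649, 45).  Check: 649²=421201, 208·45²=421200, difference 1.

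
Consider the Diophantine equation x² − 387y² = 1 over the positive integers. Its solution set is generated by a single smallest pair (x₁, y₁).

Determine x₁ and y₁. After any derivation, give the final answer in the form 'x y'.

3482 177

√387 → a₀=19, period (1,2,19,2,1,38); ℓ=6 even so k=5
a_0=19:  p_0=19·1+0=19,  q_0=19·0+1=1
a_1=1:  p_1=1·19+1=20,  q_1=1·1+0=1
a_2=2:  p_2=2·20+19=59,  q_2=2·1+1=3
a_3=19:  p_3=19·59+20=1141,  q_3=19·3+1=58
a_4=2:  p_4=2·1141+59=2341,  q_4=2·58+3=119
a_5=1:  p_5=1·2341+1141=3482,  q_5=1·119+58=177
→ (3482, 177).  Check: 3482²=12124324, 387·177²=12124323, difference 1.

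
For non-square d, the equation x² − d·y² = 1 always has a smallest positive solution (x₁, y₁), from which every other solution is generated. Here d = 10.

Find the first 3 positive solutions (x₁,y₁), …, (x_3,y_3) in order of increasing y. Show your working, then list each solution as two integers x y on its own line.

19 6
721 228
27379 8658

d=10: √d = [3; 6] (ℓ=1, odd), read p_1/q_1
i=0: a=3 ⇒ p=3, q=1
i=1: a=6 ⇒ p=19, q=6
→ (19, 6).  Check: 19²=361, 10·6²=360, difference 1.
k=2:  x_2 = 19·19+10·6·6 = 721,  y_2 = 19·6+6·19 = 228
k=3:  x_3 = 19·721+10·6·228 = 27379,  y_3 = 19·228+6·721 = 8658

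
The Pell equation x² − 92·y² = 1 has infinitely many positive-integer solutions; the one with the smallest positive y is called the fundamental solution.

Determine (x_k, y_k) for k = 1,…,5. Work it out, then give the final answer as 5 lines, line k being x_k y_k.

1151 120
2649601 276240
6099380351 635904360
14040770918401 1463851560480
32321848554778751 3369785656320600

d=92: √d = [9; 1,1,2,4,2,1,1,18] (ℓ=8, even), read p_7/q_7
k=0  a_k=9  p_k/q_k = 9/1
k=1  a_k=1  p_k/q_k = 10/1
k=2  a_k=1  p_k/q_k = 19/2
…
k=5  a_k=2  p_k/q_k = 470/49
k=6  a_k=1  p_k/q_k = 681/71
k=7  a_k=1  p_k/q_k = 1151/120
(x₁, y₁) = (1151, 120);  1151² − 92·120² = 1 ✓
(x_2, y_2) = (1151·1151 + 92·120·120, 1151·120 + 120·1151) = (2649601, 276240)
(x_3, y_3) = (1151·2649601 + 92·120·276240, 1151·276240 + 120·2649601) = (6099380351, 635904360)
(x_4, y_4) = (1151·6099380351 + 92·120·635904360, 1151·635904360 + 120·6099380351) = (14040770918401, 1463851560480)
(x_5, y_5) = (1151·14040770918401 + 92·120·1463851560480, 1151·1463851560480 + 120·14040770918401) = (32321848554778751, 3369785656320600)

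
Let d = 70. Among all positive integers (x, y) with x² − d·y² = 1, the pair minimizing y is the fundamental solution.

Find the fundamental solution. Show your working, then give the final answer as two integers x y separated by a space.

√70 → a₀=8, period (2,1,2,1,2,16); ℓ=6 even so k=5
k=0  a_k=8  p_k/q_k = 8/1
k=1  a_k=2  p_k/q_k = 17/2
k=2  a_k=1  p_k/q_k = 25/3
k=3  a_k=2  p_k/q_k = 67/8
k=4  a_k=1  p_k/q_k = 92/11
k=5  a_k=2  p_k/q_k = 251/30
(x₁, y₁) = (251, 30);  251² − 70·30² = 1 ✓

251 30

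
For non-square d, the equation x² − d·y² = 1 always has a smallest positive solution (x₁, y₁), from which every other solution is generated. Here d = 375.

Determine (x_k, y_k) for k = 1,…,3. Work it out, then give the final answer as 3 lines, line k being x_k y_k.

15124 781
457470751 23623688
13837575261124 714569313843

√375 = [19; 2,1,2,1,5,1,2,1,2,38, …], period ℓ=10 (even) → k=9
k=0  a_k=19  p_k/q_k = 19/1
…
k=2  a_k=1  p_k/q_k = 58/3
…
k=4  a_k=1  p_k/q_k = 213/11
…
k=6  a_k=1  p_k/q_k = 1433/74
k=7  a_k=2  p_k/q_k = 4086/211
k=8  a_k=1  p_k/q_k = 5519/285
k=9  a_k=2  p_k/q_k = 15124/781
fundamental: x₁=15124, y₁=781  (since 228735376 − 375·609961 = 1)
(15124+781√375)^2 = 457470751 + 23623688√375
(15124+781√375)^3 = 13837575261124 + 714569313843√375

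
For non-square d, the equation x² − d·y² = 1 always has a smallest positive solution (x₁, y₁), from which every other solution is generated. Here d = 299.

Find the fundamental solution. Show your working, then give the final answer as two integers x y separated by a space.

415 24

√299 = [17; 3,2,3,34, …], period ℓ=4 (even) → k=3
i=0: a=17 ⇒ p=17, q=1
…
i=2: a=2 ⇒ p=121, q=7
i=3: a=3 ⇒ p=415, q=24
fundamental: x₁=415, y₁=24  (since 172225 − 299·576 = 1)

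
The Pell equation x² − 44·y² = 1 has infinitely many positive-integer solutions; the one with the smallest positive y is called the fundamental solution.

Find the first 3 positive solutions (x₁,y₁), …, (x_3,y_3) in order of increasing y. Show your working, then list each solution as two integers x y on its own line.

d=44: √d = [6; 1,1,1,2,1,1,1,12] (ℓ=8, even), read p_7/q_7
step 0: (6, 1)  from 6·(1,0) + (0,1)
step 1: (7, 1)  from 1·(6,1) + (1,0)
step 2: (13, 2)  from 1·(7,1) + (6,1)
step 3: (20, 3)  from 1·(13,2) + (7,1)
step 4: (53, 8)  from 2·(20,3) + (13,2)
…
step 6: (126, 19)  from 1·(73,11) + (53,8)
step 7: (199, 30)  from 1·(126,19) + (73,11)
→ (199, 30).  Check: 199²=39601, 44·30²=39600, difference 1.
n=2: (199,30)∘(199,30) = (199·199+44·30·30, 199·30+30·199) = (79201,11940)
n=3: (79201,11940)∘(199,30) = (199·79201+44·30·11940, 199·11940+30·79201) = (31521799,4752090)

199 30
79201 11940
31521799 4752090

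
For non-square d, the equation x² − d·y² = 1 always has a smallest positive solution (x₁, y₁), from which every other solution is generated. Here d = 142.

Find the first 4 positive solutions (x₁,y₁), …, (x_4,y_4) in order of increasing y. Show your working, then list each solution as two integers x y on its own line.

d=142: √d = [11; 1,10,1,22] (ℓ=4, even), read p_3/q_3
step 0: (11, 1)  from 11·(1,0) + (0,1)
step 1: (12, 1)  from 1·(11,1) + (1,0)
step 2: (131, 11)  from 10·(12,1) + (11,1)
step 3: (143, 12)  from 1·(131,11) + (12,1)
→ (143, 12).  Check: 143²=20449, 142·12²=20448, difference 1.
(x_2, y_2) = (143·143 + 142·12·12, 143·12 + 12·143) = (40897, 3432)
(x_3, y_3) = (143·40897 + 142·12·3432, 143·3432 + 12·40897) = (11696399, 981540)
(x_4, y_4) = (143·11696399 + 142·12·981540, 143·981540 + 12·11696399) = (3345129217, 280717008)

143 12
40897 3432
11696399 981540
3345129217 280717008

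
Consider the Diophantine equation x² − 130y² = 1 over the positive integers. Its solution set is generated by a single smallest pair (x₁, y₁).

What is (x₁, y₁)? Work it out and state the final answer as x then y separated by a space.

6499 570

[11; 2,2,22] for √130; ℓ=3 ⇒ convergent index 5
i=0: a=11 ⇒ p=11, q=1
i=1: a=2 ⇒ p=23, q=2
i=2: a=2 ⇒ p=57, q=5
…
i=4: a=2 ⇒ p=2611, q=229
i=5: a=2 ⇒ p=6499, q=570
fundamental: x₁=6499, y₁=570  (since 42237001 − 130·324900 = 1)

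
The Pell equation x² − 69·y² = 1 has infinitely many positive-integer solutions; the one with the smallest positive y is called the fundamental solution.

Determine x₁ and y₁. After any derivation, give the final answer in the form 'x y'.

√69 = [8; 3,3,1,4,1,3,3,16, …], period ℓ=8 (even) → k=7
step 0: (8, 1)  from 8·(1,0) + (0,1)
…
step 6: (2384, 287)  from 3·(623,75) + (515,62)
step 7: (7775, 936)  from 3·(2384,287) + (623,75)
→ (7775, 936).  Check: 7775²=60450625, 69·936²=60450624, difference 1.

7775 936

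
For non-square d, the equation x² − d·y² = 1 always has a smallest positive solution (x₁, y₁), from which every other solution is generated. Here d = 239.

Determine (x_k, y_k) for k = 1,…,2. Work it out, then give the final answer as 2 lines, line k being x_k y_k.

6195120 400729
76759023628799 4965128484960

√239 = [15; 2,5,1,2,4,15,4,2,1,5,2,30, …], period ℓ=12 (even) → k=11
k=0  a_k=15  p_k/q_k = 15/1
k=1  a_k=2  p_k/q_k = 31/2
k=2  a_k=5  p_k/q_k = 170/11
k=3  a_k=1  p_k/q_k = 201/13
…
k=5  a_k=4  p_k/q_k = 2489/161
k=6  a_k=15  p_k/q_k = 37907/2452
k=7  a_k=4  p_k/q_k = 154117/9969
k=8  a_k=2  p_k/q_k = 346141/22390
k=9  a_k=1  p_k/q_k = 500258/32359
k=10  a_k=5  p_k/q_k = 2847431/184185
k=11  a_k=2  p_k/q_k = 6195120/400729
(x₁, y₁) = (6195120, 400729);  6195120² − 239·400729² = 1 ✓
(x_2, y_2) = (6195120·6195120 + 239·400729·400729, 6195120·400729 + 400729·6195120) = (76759023628799, 4965128484960)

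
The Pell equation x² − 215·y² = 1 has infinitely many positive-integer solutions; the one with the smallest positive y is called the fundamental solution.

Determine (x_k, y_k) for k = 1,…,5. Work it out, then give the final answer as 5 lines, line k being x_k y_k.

√215 → a₀=14, period (1,1,1,28); ℓ=4 even so k=3
k=0  a_k=14  p_k/q_k = 14/1
…
k=2  a_k=1  p_k/q_k = 29/2
k=3  a_k=1  p_k/q_k = 44/3
fundamental: x₁=44, y₁=3  (since 1936 − 215·9 = 1)
(44+3√215)^2 = 3871 + 264√215
(44+3√215)^3 = 340604 + 23229√215
(44+3√215)^4 = 29969281 + 2043888√215
(44+3√215)^5 = 2636956124 + 179838915√215

44 3
3871 264
340604 23229
29969281 2043888
2636956124 179838915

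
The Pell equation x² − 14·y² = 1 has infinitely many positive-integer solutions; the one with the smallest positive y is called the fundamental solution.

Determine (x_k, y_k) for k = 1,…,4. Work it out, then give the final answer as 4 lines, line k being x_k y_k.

15 4
449 120
13455 3596
403201 107760

d=14: √d = [3; 1,2,1,6] (ℓ=4, even), read p_3/q_3
step 0: (3, 1)  from 3·(1,0) + (0,1)
…
step 2: (11, 3)  from 2·(4,1) + (3,1)
step 3: (15, 4)  from 1·(11,3) + (4,1)
fundamental: x₁=15, y₁=4  (since 225 − 14·16 = 1)
(x_2, y_2) = (15·15 + 14·4·4, 15·4 + 4·15) = (449, 120)
(x_3, y_3) = (15·449 + 14·4·120, 15·120 + 4·449) = (13455, 3596)
(x_4, y_4) = (15·13455 + 14·4·3596, 15·3596 + 4·13455) = (403201, 107760)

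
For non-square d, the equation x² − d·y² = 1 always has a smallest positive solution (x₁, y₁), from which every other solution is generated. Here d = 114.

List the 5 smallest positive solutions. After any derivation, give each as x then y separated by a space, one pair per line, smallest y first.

√114 = [10; 1,2,10,2,1,20, …], period ℓ=6 (even) → k=5
k=0  a_k=10  p_k/q_k = 10/1
k=1  a_k=1  p_k/q_k = 11/1
k=2  a_k=2  p_k/q_k = 32/3
k=3  a_k=10  p_k/q_k = 331/31
k=4  a_k=2  p_k/q_k = 694/65
k=5  a_k=1  p_k/q_k = 1025/96
→ (1025, 96).  Check: 1025²=1050625, 114·96²=1050624, difference 1.
(1025+96√114)^2 = 2101249 + 196800√114
(1025+96√114)^3 = 4307559425 + 403439904√114
(1025+96√114)^4 = 8830494720001 + 827051606400√114
(1025+96√114)^5 = 18102509868442625 + 1695455389680096√114

1025 96
2101249 196800
4307559425 403439904
8830494720001 827051606400
18102509868442625 1695455389680096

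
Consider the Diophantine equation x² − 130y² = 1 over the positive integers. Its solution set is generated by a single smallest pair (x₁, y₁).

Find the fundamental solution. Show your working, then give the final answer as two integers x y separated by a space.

6499 570

√130 = [11; 2,2,22, …], period ℓ=3 (odd) → k=5
a_0=11:  p_0=11·1+0=11,  q_0=11·0+1=1
…
a_2=2:  p_2=2·23+11=57,  q_2=2·2+1=5
…
a_4=2:  p_4=2·1277+57=2611,  q_4=2·112+5=229
a_5=2:  p_5=2·2611+1277=6499,  q_5=2·229+112=570
fundamental: x₁=6499, y₁=570  (since 42237001 − 130·324900 = 1)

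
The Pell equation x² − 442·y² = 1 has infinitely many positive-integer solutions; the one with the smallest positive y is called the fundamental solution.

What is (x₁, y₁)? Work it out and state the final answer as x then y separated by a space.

[21; 42] for √442; ℓ=1 ⇒ convergent index 1
step 0: (21, 1)  from 21·(1,0) + (0,1)
step 1: (883, 42)  from 42·(21,1) + (1,0)
(x₁, y₁) = (883, 42);  883² − 442·42² = 1 ✓

883 42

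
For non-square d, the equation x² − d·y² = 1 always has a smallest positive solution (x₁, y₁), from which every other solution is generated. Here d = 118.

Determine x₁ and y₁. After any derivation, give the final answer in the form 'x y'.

306917 28254

[10; 1,6,3,2,10,2,3,6,1,20] for √118; ℓ=10 ⇒ convergent index 9
step 0: (10, 1)  from 10·(1,0) + (0,1)
…
step 3: (239, 22)  from 3·(76,7) + (11,1)
step 4: (554, 51)  from 2·(239,22) + (76,7)
…
step 8: (264802, 24377)  from 6·(42115,3877) + (12112,1115)
step 9: (306917, 28254)  from 1·(264802,24377) + (42115,3877)
fundamental: x₁=306917, y₁=28254  (since 94198044889 − 118·798288516 = 1)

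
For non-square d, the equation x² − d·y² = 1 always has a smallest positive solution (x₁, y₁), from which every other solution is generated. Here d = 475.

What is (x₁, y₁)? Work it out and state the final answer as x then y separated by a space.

[21; 1,3,1,6,2,6,1,3,1,42] for √475; ℓ=10 ⇒ convergent index 9
a_0=21:  p_0=21·1+0=21,  q_0=21·0+1=1
a_1=1:  p_1=1·21+1=22,  q_1=1·1+0=1
a_2=3:  p_2=3·22+21=87,  q_2=3·1+1=4
a_3=1:  p_3=1·87+22=109,  q_3=1·4+1=5
a_4=6:  p_4=6·109+87=741,  q_4=6·5+4=34
a_5=2:  p_5=2·741+109=1591,  q_5=2·34+5=73
…
a_7=1:  p_7=1·10287+1591=11878,  q_7=1·472+73=545
a_8=3:  p_8=3·11878+10287=45921,  q_8=3·545+472=2107
a_9=1:  p_9=1·45921+11878=57799,  q_9=1·2107+545=2652
fundamental: x₁=57799, y₁=2652  (since 3340724401 − 475·7033104 = 1)

57799 2652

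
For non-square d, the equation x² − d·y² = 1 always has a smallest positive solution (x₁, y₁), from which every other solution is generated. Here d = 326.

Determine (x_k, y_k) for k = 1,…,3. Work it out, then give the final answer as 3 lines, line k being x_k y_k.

√326 → a₀=18, period (18,36); ℓ=2 even so k=1
k=0  a_k=18  p_k/q_k = 18/1
k=1  a_k=18  p_k/q_k = 325/18
(x₁, y₁) = (325, 18);  325² − 326·18² = 1 ✓
k=2:  x_2 = 325·325+326·18·18 = 211249,  y_2 = 325·18+18·325 = 11700
k=3:  x_3 = 325·211249+326·18·11700 = 137311525,  y_3 = 325·11700+18·211249 = 7604982

325 18
211249 11700
137311525 7604982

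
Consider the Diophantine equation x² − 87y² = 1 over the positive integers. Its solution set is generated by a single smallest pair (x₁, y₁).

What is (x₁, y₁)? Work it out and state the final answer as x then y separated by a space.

28 3

[9; 3,18] for √87; ℓ=2 ⇒ convergent index 1
a_0=9:  p_0=9·1+0=9,  q_0=9·0+1=1
a_1=3:  p_1=3·9+1=28,  q_1=3·1+0=3
fundamental: x₁=28, y₁=3  (since 784 − 87·9 = 1)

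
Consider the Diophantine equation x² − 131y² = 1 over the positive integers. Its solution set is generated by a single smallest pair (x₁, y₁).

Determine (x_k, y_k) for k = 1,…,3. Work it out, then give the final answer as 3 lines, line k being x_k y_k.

√131 = [11; 2,4,11,4,2,22, …], period ℓ=6 (even) → k=5
i=0: a=11 ⇒ p=11, q=1
…
i=2: a=4 ⇒ p=103, q=9
i=3: a=11 ⇒ p=1156, q=101
i=4: a=4 ⇒ p=4727, q=413
i=5: a=2 ⇒ p=10610, q=927
→ (10610, 927).  Check: 10610²=112572100, 131·927²=112572099, difference 1.
k=2:  x_2 = 10610·10610+131·927·927 = 225144199,  y_2 = 10610·927+927·10610 = 19670940
k=3:  x_3 = 10610·225144199+131·927·19670940 = 4777559892170,  y_3 = 10610·19670940+927·225144199 = 417417345873

10610 927
225144199 19670940
4777559892170 417417345873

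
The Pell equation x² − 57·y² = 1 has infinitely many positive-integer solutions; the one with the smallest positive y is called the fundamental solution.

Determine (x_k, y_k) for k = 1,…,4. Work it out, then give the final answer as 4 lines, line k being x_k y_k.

151 20
45601 6040
13771351 1824060
4158902401 550860080

√57 → a₀=7, period (1,1,4,1,1,14); ℓ=6 even so k=5
a_0=7:  p_0=7·1+0=7,  q_0=7·0+1=1
a_1=1:  p_1=1·7+1=8,  q_1=1·1+0=1
…
a_4=1:  p_4=1·68+15=83,  q_4=1·9+2=11
a_5=1:  p_5=1·83+68=151,  q_5=1·11+9=20
→ (151, 20).  Check: 151²=22801, 57·20²=22800, difference 1.
(x_2, y_2) = (151·151 + 57·20·20, 151·20 + 20·151) = (45601, 6040)
(x_3, y_3) = (151·45601 + 57·20·6040, 151·6040 + 20·45601) = (13771351, 1824060)
(x_4, y_4) = (151·13771351 + 57·20·1824060, 151·1824060 + 20·13771351) = (4158902401, 550860080)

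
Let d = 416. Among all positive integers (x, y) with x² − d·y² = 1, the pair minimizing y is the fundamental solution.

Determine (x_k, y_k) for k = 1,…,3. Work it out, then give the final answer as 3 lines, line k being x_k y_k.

[20; 2,1,1,9,1,1,2,40] for √416; ℓ=8 ⇒ convergent index 7
i=0: a=20 ⇒ p=20, q=1
…
i=2: a=1 ⇒ p=61, q=3
i=3: a=1 ⇒ p=102, q=5
i=4: a=9 ⇒ p=979, q=48
…
i=6: a=1 ⇒ p=2060, q=101
i=7: a=2 ⇒ p=5201, q=255
→ (5201, 255).  Check: 5201²=27050401, 416·255²=27050400, difference 1.
(x_2, y_2) = (5201·5201 + 416·255·255, 5201·255 + 255·5201) = (54100801, 2652510)
(x_3, y_3) = (5201·54100801 + 416·255·2652510, 5201·2652510 + 255·54100801) = (562756526801, 27591408765)

5201 255
54100801 2652510
562756526801 27591408765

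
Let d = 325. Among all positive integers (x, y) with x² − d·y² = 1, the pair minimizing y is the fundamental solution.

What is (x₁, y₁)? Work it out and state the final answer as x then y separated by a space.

d=325: √d = [18; 36] (ℓ=1, odd), read p_1/q_1
k=0  a_k=18  p_k/q_k = 18/1
k=1  a_k=36  p_k/q_k = 649/36
fundamental: x₁=649, y₁=36  (since 421201 − 325·1296 = 1)

649 36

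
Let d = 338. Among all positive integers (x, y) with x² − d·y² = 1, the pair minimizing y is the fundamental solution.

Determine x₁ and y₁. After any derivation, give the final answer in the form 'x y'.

114243 6214

d=338: √d = [18; 2,1,1,2,36] (ℓ=5, odd), read p_9/q_9
i=0: a=18 ⇒ p=18, q=1
i=1: a=2 ⇒ p=37, q=2
i=2: a=1 ⇒ p=55, q=3
i=3: a=1 ⇒ p=92, q=5
i=4: a=2 ⇒ p=239, q=13
…
i=8: a=1 ⇒ p=43958, q=2391
i=9: a=2 ⇒ p=114243, q=6214
fundamental: x₁=114243, y₁=6214  (since 13051463049 − 338·38613796 = 1)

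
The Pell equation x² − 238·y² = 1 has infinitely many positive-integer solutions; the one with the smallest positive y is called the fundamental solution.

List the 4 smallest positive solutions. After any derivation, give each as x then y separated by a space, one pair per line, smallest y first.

11663 756
272051137 17634456
6345864809999 411341319900
148023642285985537 9594947610352944

d=238: √d = [15; 2,2,1,14,1,2,2,30] (ℓ=8, even), read p_7/q_7
step 0: (15, 1)  from 15·(1,0) + (0,1)
step 1: (31, 2)  from 2·(15,1) + (1,0)
step 2: (77, 5)  from 2·(31,2) + (15,1)
step 3: (108, 7)  from 1·(77,5) + (31,2)
step 4: (1589, 103)  from 14·(108,7) + (77,5)
step 5: (1697, 110)  from 1·(1589,103) + (108,7)
step 6: (4983, 323)  from 2·(1697,110) + (1589,103)
step 7: (11663, 756)  from 2·(4983,323) + (1697,110)
→ (11663, 756).  Check: 11663²=136025569, 238·756²=136025568, difference 1.
n=2: (11663,756)∘(11663,756) = (11663·11663+238·756·756, 11663·756+756·11663) = (272051137,17634456)
n=3: (272051137,17634456)∘(11663,756) = (11663·272051137+238·756·17634456, 11663·17634456+756·272051137) = (6345864809999,411341319900)
n=4: (6345864809999,411341319900)∘(11663,756) = (11663·6345864809999+238·756·411341319900, 11663·411341319900+756·6345864809999) = (148023642285985537,9594947610352944)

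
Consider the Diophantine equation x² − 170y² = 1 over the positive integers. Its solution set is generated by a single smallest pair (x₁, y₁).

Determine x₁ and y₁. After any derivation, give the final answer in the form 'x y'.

√170 → a₀=13, period (26); ℓ=1 odd so k=1
a_0=13:  p_0=13·1+0=13,  q_0=13·0+1=1
a_1=26:  p_1=26·13+1=339,  q_1=26·1+0=26
fundamental: x₁=339, y₁=26  (since 114921 − 170·676 = 1)

339 26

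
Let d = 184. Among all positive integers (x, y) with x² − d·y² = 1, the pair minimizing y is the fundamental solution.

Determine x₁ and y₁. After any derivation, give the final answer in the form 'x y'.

24335 1794

d=184: √d = [13; 1,1,3,2,1,2,1,2,3,1,1,26] (ℓ=12, even), read p_11/q_11
i=0: a=13 ⇒ p=13, q=1
…
i=2: a=1 ⇒ p=27, q=2
i=3: a=3 ⇒ p=95, q=7
…
i=5: a=1 ⇒ p=312, q=23
…
i=7: a=1 ⇒ p=1153, q=85
…
i=9: a=3 ⇒ p=10594, q=781
i=10: a=1 ⇒ p=13741, q=1013
i=11: a=1 ⇒ p=24335, q=1794
fundamental: x₁=24335, y₁=1794  (since 592192225 − 184·3218436 = 1)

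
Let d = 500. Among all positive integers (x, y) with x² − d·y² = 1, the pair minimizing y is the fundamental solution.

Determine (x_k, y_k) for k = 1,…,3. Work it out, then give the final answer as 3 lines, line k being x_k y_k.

d=500: √d = [22; 2,1,3,2,1,…,1,2,44] (ℓ=14, even), read p_13/q_13
a_0=22:  p_0=22·1+0=22,  q_0=22·0+1=1
…
a_6=1:  p_6=1·805+559=1364,  q_6=1·36+25=61
a_7=10:  p_7=10·1364+805=14445,  q_7=10·61+36=646
a_8=1:  p_8=1·14445+1364=15809,  q_8=1·646+61=707
…
a_12=1:  p_12=1·259205+76317=335522,  q_12=1·11592+3413=15005
a_13=2:  p_13=2·335522+259205=930249,  q_13=2·15005+11592=41602
→ (930249, 41602).  Check: 930249²=865363202001, 500·41602²=865363202000, difference 1.
(x_2, y_2) = (930249·930249 + 500·41602·41602, 930249·41602 + 41602·930249) = (1730726404001, 77400437796)
(x_3, y_3) = (930249·1730726404001 + 500·41602·77400437796, 930249·77400437796 + 41602·1730726404001) = (3220013013190122249, 144003359718540806)

930249 41602
1730726404001 77400437796
3220013013190122249 144003359718540806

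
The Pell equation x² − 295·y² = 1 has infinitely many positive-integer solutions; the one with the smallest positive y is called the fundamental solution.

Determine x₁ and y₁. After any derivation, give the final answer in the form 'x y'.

√295 → a₀=17, period (5,1,2,3,2,6,2,3,2,1,5,34); ℓ=12 even so k=11
step 0: (17, 1)  from 17·(1,0) + (0,1)
step 1: (86, 5)  from 5·(17,1) + (1,0)
step 2: (103, 6)  from 1·(86,5) + (17,1)
step 3: (292, 17)  from 2·(103,6) + (86,5)
step 4: (979, 57)  from 3·(292,17) + (103,6)
…
step 6: (14479, 843)  from 6·(2250,131) + (979,57)
…
step 8: (108103, 6294)  from 3·(31208,1817) + (14479,843)
…
step 10: (355517, 20699)  from 1·(247414,14405) + (108103,6294)
step 11: (2024999, 117900)  from 5·(355517,20699) + (247414,14405)
fundamental: x₁=2024999, y₁=117900  (since 4100620950001 − 295·13900410000 = 1)

2024999 117900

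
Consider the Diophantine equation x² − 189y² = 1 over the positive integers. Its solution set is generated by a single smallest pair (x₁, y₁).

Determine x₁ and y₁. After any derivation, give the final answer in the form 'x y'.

[13; 1,2,1,26] for √189; ℓ=4 ⇒ convergent index 3
step 0: (13, 1)  from 13·(1,0) + (0,1)
step 1: (14, 1)  from 1·(13,1) + (1,0)
step 2: (41, 3)  from 2·(14,1) + (13,1)
step 3: (55, 4)  from 1·(41,3) + (14,1)
fundamental: x₁=55, y₁=4  (since 3025 − 189·16 = 1)

55 4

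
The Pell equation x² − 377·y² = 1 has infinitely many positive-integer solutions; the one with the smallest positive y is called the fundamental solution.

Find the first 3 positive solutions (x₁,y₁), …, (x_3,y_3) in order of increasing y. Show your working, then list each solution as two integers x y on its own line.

233 12
108577 5592
50596649 2605860

√377 = [19; 2,2,2,38, …], period ℓ=4 (even) → k=3
k=0  a_k=19  p_k/q_k = 19/1
k=1  a_k=2  p_k/q_k = 39/2
k=2  a_k=2  p_k/q_k = 97/5
k=3  a_k=2  p_k/q_k = 233/12
→ (233, 12).  Check: 233²=54289, 377·12²=54288, difference 1.
(233+12√377)^2 = 108577 + 5592√377
(233+12√377)^3 = 50596649 + 2605860√377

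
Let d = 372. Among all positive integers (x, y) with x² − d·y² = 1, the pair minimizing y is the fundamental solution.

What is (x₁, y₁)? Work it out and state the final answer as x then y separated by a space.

d=372: √d = [19; 3,2,12,2,3,38] (ℓ=6, even), read p_5/q_5
k=0  a_k=19  p_k/q_k = 19/1
…
k=4  a_k=2  p_k/q_k = 3491/181
k=5  a_k=3  p_k/q_k = 12151/630
(x₁, y₁) = (12151, 630);  12151² − 372·630² = 1 ✓

12151 630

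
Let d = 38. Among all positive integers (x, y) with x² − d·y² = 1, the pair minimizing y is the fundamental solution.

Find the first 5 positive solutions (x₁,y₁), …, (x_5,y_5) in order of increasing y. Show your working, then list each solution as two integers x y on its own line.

37 6
2737 444
202501 32850
14982337 2430456
1108490437 179820894

√38 → a₀=6, period (6,12); ℓ=2 even so k=1
step 0: (6, 1)  from 6·(1,0) + (0,1)
step 1: (37, 6)  from 6·(6,1) + (1,0)
→ (37, 6).  Check: 37²=1369, 38·6²=1368, difference 1.
k=2:  x_2 = 37·37+38·6·6 = 2737,  y_2 = 37·6+6·37 = 444
k=3:  x_3 = 37·2737+38·6·444 = 202501,  y_3 = 37·444+6·2737 = 32850
k=4:  x_4 = 37·202501+38·6·32850 = 14982337,  y_4 = 37·32850+6·202501 = 2430456
k=5:  x_5 = 37·14982337+38·6·2430456 = 1108490437,  y_5 = 37·2430456+6·14982337 = 179820894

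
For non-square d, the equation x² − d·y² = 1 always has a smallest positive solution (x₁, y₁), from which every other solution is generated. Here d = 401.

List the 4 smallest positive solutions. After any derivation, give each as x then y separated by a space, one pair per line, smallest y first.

[20; 40] for √401; ℓ=1 ⇒ convergent index 1
k=0  a_k=20  p_k/q_k = 20/1
k=1  a_k=40  p_k/q_k = 801/40
→ (801, 40).  Check: 801²=641601, 401·40²=641600, difference 1.
(801+40√401)^2 = 1283201 + 64080√401
(801+40√401)^3 = 2055687201 + 102656120√401
(801+40√401)^4 = 3293209612801 + 164455040160√401

801 40
1283201 64080
2055687201 102656120
3293209612801 164455040160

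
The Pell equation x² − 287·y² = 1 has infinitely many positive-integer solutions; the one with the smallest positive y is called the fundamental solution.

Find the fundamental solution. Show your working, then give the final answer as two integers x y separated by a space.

√287 → a₀=16, period (1,15,1,32); ℓ=4 even so k=3
a_0=16:  p_0=16·1+0=16,  q_0=16·0+1=1
…
a_2=15:  p_2=15·17+16=271,  q_2=15·1+1=16
a_3=1:  p_3=1·271+17=288,  q_3=1·16+1=17
(x₁, y₁) = (288, 17);  288² − 287·17² = 1 ✓

288 17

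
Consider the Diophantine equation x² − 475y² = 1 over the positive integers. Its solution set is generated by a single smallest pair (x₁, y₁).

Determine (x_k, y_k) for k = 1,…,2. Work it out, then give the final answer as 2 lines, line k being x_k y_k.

d=475: √d = [21; 1,3,1,6,2,6,1,3,1,42] (ℓ=10, even), read p_9/q_9
step 0: (21, 1)  from 21·(1,0) + (0,1)
…
step 3: (109, 5)  from 1·(87,4) + (22,1)
step 4: (741, 34)  from 6·(109,5) + (87,4)
…
step 6: (10287, 472)  from 6·(1591,73) + (741,34)
…
step 8: (45921, 2107)  from 3·(11878,545) + (10287,472)
step 9: (57799, 2652)  from 1·(45921,2107) + (11878,545)
(x₁, y₁) = (57799, 2652);  57799² − 475·2652² = 1 ✓
n=2: (57799,2652)∘(57799,2652) = (57799·57799+475·2652·2652, 57799·2652+2652·57799) = (6681448801,306565896)

57799 2652
6681448801 306565896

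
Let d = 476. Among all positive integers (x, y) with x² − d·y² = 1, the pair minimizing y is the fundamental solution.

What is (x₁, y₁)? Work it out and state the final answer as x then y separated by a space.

√476 → a₀=21, period (1,4,2,10,2,4,1,42); ℓ=8 even so k=7
i=0: a=21 ⇒ p=21, q=1
i=1: a=1 ⇒ p=22, q=1
…
i=3: a=2 ⇒ p=240, q=11
i=4: a=10 ⇒ p=2509, q=115
i=5: a=2 ⇒ p=5258, q=241
i=6: a=4 ⇒ p=23541, q=1079
i=7: a=1 ⇒ p=28799, q=1320
→ (28799, 1320).  Check: 28799²=829382401, 476·1320²=829382400, difference 1.

28799 1320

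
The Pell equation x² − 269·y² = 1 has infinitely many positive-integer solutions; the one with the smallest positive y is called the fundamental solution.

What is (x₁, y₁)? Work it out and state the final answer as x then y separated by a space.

13449 820

d=269: √d = [16; 2,2,32] (ℓ=3, odd), read p_5/q_5
step 0: (16, 1)  from 16·(1,0) + (0,1)
…
step 2: (82, 5)  from 2·(33,2) + (16,1)
step 3: (2657, 162)  from 32·(82,5) + (33,2)
step 4: (5396, 329)  from 2·(2657,162) + (82,5)
step 5: (13449, 820)  from 2·(5396,329) + (2657,162)
→ (13449, 820).  Check: 13449²=180875601, 269·820²=180875600, difference 1.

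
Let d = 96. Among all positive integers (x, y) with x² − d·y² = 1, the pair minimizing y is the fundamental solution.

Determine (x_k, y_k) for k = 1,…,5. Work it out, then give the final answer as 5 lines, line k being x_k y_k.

√96 → a₀=9, period (1,3,1,18); ℓ=4 even so k=3
i=0: a=9 ⇒ p=9, q=1
…
i=2: a=3 ⇒ p=39, q=4
i=3: a=1 ⇒ p=49, q=5
fundamental: x₁=49, y₁=5  (since 2401 − 96·25 = 1)
(49+5√96)^2 = 4801 + 490√96
(49+5√96)^3 = 470449 + 48015√96
(49+5√96)^4 = 46099201 + 4704980√96
(49+5√96)^5 = 4517251249 + 461040025√96

49 5
4801 490
470449 48015
46099201 4704980
4517251249 461040025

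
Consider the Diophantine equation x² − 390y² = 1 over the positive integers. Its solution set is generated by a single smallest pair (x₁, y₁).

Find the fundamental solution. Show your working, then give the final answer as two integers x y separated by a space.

79 4

[19; 1,2,1,38] for √390; ℓ=4 ⇒ convergent index 3
step 0: (19, 1)  from 19·(1,0) + (0,1)
step 1: (20, 1)  from 1·(19,1) + (1,0)
step 2: (59, 3)  from 2·(20,1) + (19,1)
step 3: (79, 4)  from 1·(59,3) + (20,1)
→ (79, 4).  Check: 79²=6241, 390·4²=6240, difference 1.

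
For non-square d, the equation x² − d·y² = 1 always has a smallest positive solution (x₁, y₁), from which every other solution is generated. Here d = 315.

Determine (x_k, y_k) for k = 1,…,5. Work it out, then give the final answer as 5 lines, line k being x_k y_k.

[17; 1,2,1,34] for √315; ℓ=4 ⇒ convergent index 3
a_0=17:  p_0=17·1+0=17,  q_0=17·0+1=1
…
a_2=2:  p_2=2·18+17=53,  q_2=2·1+1=3
a_3=1:  p_3=1·53+18=71,  q_3=1·3+1=4
fundamental: x₁=71, y₁=4  (since 5041 − 315·16 = 1)
(x_2, y_2) = (71·71 + 315·4·4, 71·4 + 4·71) = (10081, 568)
(x_3, y_3) = (71·10081 + 315·4·568, 71·568 + 4·10081) = (1431431, 80652)
(x_4, y_4) = (71·1431431 + 315·4·80652, 71·80652 + 4·1431431) = (203253121, 11452016)
(x_5, y_5) = (71·203253121 + 315·4·11452016, 71·11452016 + 4·203253121) = (28860511751, 1626105620)

71 4
10081 568
1431431 80652
203253121 11452016
28860511751 1626105620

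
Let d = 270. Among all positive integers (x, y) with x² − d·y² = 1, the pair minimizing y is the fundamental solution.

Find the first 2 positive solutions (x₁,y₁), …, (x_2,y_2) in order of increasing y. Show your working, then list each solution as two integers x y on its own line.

√270 → a₀=16, period (2,3,6,3,2,32); ℓ=6 even so k=5
step 0: (16, 1)  from 16·(1,0) + (0,1)
step 1: (33, 2)  from 2·(16,1) + (1,0)
step 2: (115, 7)  from 3·(33,2) + (16,1)
…
step 4: (2284, 139)  from 3·(723,44) + (115,7)
step 5: (5291, 322)  from 2·(2284,139) + (723,44)
→ (5291, 322).  Check: 5291²=27994681, 270·322²=27994680, difference 1.
k=2:  x_2 = 5291·5291+270·322·322 = 55989361,  y_2 = 5291·322+322·5291 = 3407404

5291 322
55989361 3407404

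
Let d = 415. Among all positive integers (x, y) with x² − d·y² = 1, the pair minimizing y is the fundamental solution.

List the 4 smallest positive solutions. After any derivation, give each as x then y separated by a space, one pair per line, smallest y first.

18412804 903849
678062702284831 33284788965192
24970071273761872339444 1225732590794885332887
919538056459614718055705397121 45138347901436822389057205104

√415 → a₀=20, period (2,1,2,4,6,…,1,2,40); ℓ=16 even so k=15
k=0  a_k=20  p_k/q_k = 20/1
…
k=8  a_k=3  p_k/q_k = 33939/1666
…
k=10  a_k=1  p_k/q_k = 77473/3803
…
k=13  a_k=2  p_k/q_k = 4730294/232201
k=14  a_k=1  p_k/q_k = 6841255/335824
k=15  a_k=2  p_k/q_k = 18412804/903849
→ (18412804, 903849).  Check: 18412804²=339031351142416, 415·903849²=339031351142415, difference 1.
k=2:  x_2 = 18412804·18412804+415·903849·903849 = 678062702284831,  y_2 = 18412804·903849+903849·18412804 = 33284788965192
k=3:  x_3 = 18412804·678062702284831+415·903849·33284788965192 = 24970071273761872339444,  y_3 = 18412804·33284788965192+903849·678062702284831 = 1225732590794885332887
k=4:  x_4 = 18412804·24970071273761872339444+415·903849·1225732590794885332887 = 919538056459614718055705397121,  y_4 = 18412804·1225732590794885332887+903849·24970071273761872339444 = 45138347901436822389057205104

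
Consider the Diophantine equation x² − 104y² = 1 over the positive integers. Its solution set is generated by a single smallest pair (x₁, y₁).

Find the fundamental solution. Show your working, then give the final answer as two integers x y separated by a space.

√104 → a₀=10, period (5,20); ℓ=2 even so k=1
a_0=10:  p_0=10·1+0=10,  q_0=10·0+1=1
a_1=5:  p_1=5·10+1=51,  q_1=5·1+0=5
fundamental: x₁=51, y₁=5  (since 2601 − 104·25 = 1)

51 5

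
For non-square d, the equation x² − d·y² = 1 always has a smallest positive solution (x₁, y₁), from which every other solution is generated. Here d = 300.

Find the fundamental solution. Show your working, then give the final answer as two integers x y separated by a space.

1351 78

√300 → a₀=17, period (3,8,3,34); ℓ=4 even so k=3
a_0=17:  p_0=17·1+0=17,  q_0=17·0+1=1
…
a_2=8:  p_2=8·52+17=433,  q_2=8·3+1=25
a_3=3:  p_3=3·433+52=1351,  q_3=3·25+3=78
fundamental: x₁=1351, y₁=78  (since 1825201 − 300·6084 = 1)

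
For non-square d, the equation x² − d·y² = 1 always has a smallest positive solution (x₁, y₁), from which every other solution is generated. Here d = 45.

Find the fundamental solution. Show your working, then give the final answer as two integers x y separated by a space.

161 24

[6; 1,2,2,2,1,12] for √45; ℓ=6 ⇒ convergent index 5
step 0: (6, 1)  from 6·(1,0) + (0,1)
…
step 4: (114, 17)  from 2·(47,7) + (20,3)
step 5: (161, 24)  from 1·(114,17) + (47,7)
(x₁, y₁) = (161, 24);  161² − 45·24² = 1 ✓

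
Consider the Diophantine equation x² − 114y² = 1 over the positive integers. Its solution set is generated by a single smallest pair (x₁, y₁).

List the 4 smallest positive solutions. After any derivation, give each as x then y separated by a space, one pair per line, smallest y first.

d=114: √d = [10; 1,2,10,2,1,20] (ℓ=6, even), read p_5/q_5
i=0: a=10 ⇒ p=10, q=1
i=1: a=1 ⇒ p=11, q=1
i=2: a=2 ⇒ p=32, q=3
…
i=4: a=2 ⇒ p=694, q=65
i=5: a=1 ⇒ p=1025, q=96
fundamental: x₁=1025, y₁=96  (since 1050625 − 114·9216 = 1)
(x_2, y_2) = (1025·1025 + 114·96·96, 1025·96 + 96·1025) = (2101249, 196800)
(x_3, y_3) = (1025·2101249 + 114·96·196800, 1025·196800 + 96·2101249) = (4307559425, 403439904)
(x_4, y_4) = (1025·4307559425 + 114·96·403439904, 1025·403439904 + 96·4307559425) = (8830494720001, 827051606400)

1025 96
2101249 196800
4307559425 403439904
8830494720001 827051606400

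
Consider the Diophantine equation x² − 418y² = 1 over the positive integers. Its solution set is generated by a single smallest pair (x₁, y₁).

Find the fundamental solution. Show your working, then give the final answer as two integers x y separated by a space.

[20; 2,4,20,4,2,40] for √418; ℓ=6 ⇒ convergent index 5
step 0: (20, 1)  from 20·(1,0) + (0,1)
…
step 2: (184, 9)  from 4·(41,2) + (20,1)
step 3: (3721, 182)  from 20·(184,9) + (41,2)
step 4: (15068, 737)  from 4·(3721,182) + (184,9)
step 5: (33857, 1656)  from 2·(15068,737) + (3721,182)
fundamental: x₁=33857, y₁=1656  (since 1146296449 − 418·2742336 = 1)

33857 1656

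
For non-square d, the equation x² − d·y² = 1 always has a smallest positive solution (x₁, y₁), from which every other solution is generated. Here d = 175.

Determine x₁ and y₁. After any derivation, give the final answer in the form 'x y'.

d=175: √d = [13; 4,2,1,2,4,26] (ℓ=6, even), read p_5/q_5
step 0: (13, 1)  from 13·(1,0) + (0,1)
step 1: (53, 4)  from 4·(13,1) + (1,0)
step 2: (119, 9)  from 2·(53,4) + (13,1)
step 3: (172, 13)  from 1·(119,9) + (53,4)
step 4: (463, 35)  from 2·(172,13) + (119,9)
step 5: (2024, 153)  from 4·(463,35) + (172,13)
(x₁, y₁) = (2024, 153);  2024² − 175·153² = 1 ✓

2024 153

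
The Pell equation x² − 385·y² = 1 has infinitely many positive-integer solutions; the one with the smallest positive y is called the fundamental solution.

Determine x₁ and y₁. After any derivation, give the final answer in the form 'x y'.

√385 = [19; 1,1,1,1,1,…,1,1,38, …], period ℓ=16 (even) → k=15
i=0: a=19 ⇒ p=19, q=1
i=1: a=1 ⇒ p=20, q=1
i=2: a=1 ⇒ p=39, q=2
…
i=4: a=1 ⇒ p=98, q=5
…
i=6: a=3 ⇒ p=569, q=29
…
i=8: a=2 ⇒ p=2021, q=103
i=9: a=1 ⇒ p=2747, q=140
…
i=11: a=1 ⇒ p=13009, q=663
…
i=13: a=1 ⇒ p=36280, q=1849
i=14: a=1 ⇒ p=59551, q=3035
i=15: a=1 ⇒ p=95831, q=4884
fundamental: x₁=95831, y₁=4884  (since 9183580561 − 385·23853456 = 1)

95831 4884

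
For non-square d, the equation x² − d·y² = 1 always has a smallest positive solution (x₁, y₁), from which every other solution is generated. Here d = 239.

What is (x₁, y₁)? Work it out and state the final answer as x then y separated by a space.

√239 → a₀=15, period (2,5,1,2,4,15,4,2,1,5,2,30); ℓ=12 even so k=11
i=0: a=15 ⇒ p=15, q=1
i=1: a=2 ⇒ p=31, q=2
…
i=4: a=2 ⇒ p=572, q=37
i=5: a=4 ⇒ p=2489, q=161
i=6: a=15 ⇒ p=37907, q=2452
…
i=8: a=2 ⇒ p=346141, q=22390
…
i=10: a=5 ⇒ p=2847431, q=184185
i=11: a=2 ⇒ p=6195120, q=400729
fundamental: x₁=6195120, y₁=400729  (since 38379511814400 − 239·160583731441 = 1)

6195120 400729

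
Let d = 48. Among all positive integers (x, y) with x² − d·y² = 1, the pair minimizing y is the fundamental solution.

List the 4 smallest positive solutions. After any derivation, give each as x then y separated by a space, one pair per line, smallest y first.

7 1
97 14
1351 195
18817 2716

√48 = [6; 1,12, …], period ℓ=2 (even) → k=1
a_0=6:  p_0=6·1+0=6,  q_0=6·0+1=1
a_1=1:  p_1=1·6+1=7,  q_1=1·1+0=1
→ (7, 1).  Check: 7²=49, 48·1²=48, difference 1.
k=2:  x_2 = 7·7+48·1·1 = 97,  y_2 = 7·1+1·7 = 14
k=3:  x_3 = 7·97+48·1·14 = 1351,  y_3 = 7·14+1·97 = 195
k=4:  x_4 = 7·1351+48·1·195 = 18817,  y_4 = 7·195+1·1351 = 2716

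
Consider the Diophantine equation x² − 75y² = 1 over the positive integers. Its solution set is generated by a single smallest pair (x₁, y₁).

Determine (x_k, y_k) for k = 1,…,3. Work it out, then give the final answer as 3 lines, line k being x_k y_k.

26 3
1351 156
70226 8109

√75 = [8; 1,1,1,16, …], period ℓ=4 (even) → k=3
k=0  a_k=8  p_k/q_k = 8/1
k=1  a_k=1  p_k/q_k = 9/1
k=2  a_k=1  p_k/q_k = 17/2
k=3  a_k=1  p_k/q_k = 26/3
fundamental: x₁=26, y₁=3  (since 676 − 75·9 = 1)
k=2:  x_2 = 26·26+75·3·3 = 1351,  y_2 = 26·3+3·26 = 156
k=3:  x_3 = 26·1351+75·3·156 = 70226,  y_3 = 26·156+3·1351 = 8109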